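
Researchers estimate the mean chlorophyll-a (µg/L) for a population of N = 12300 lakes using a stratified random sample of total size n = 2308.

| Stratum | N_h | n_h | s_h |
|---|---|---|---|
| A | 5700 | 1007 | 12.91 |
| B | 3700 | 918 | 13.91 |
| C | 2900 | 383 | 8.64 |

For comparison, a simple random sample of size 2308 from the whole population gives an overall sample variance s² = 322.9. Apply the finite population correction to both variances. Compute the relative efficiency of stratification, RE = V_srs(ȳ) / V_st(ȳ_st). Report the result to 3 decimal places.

V̂(ȳ_st) = Σ W_h² (1 − n_h/N_h) s_h²/n_h, with W_h = N_h/N and N = 12300:
  stratum A: (5700/12300)²·(1 − 1007/5700)·12.91²/1007 = 0.0292643
  stratum B: (3700/12300)²·(1 − 918/3700)·13.91²/918 = 0.0143404
  stratum C: (2900/12300)²·(1 − 383/2900)·8.64²/383 = 0.00940372
V_st = 0.0530084
V_srs = (1 − 2308/12300)·322.9/2308 = 0.113653
Relative efficiency = V_srs / V_st = 0.113653/0.0530084 = 2.1441

RE ≈ 2.144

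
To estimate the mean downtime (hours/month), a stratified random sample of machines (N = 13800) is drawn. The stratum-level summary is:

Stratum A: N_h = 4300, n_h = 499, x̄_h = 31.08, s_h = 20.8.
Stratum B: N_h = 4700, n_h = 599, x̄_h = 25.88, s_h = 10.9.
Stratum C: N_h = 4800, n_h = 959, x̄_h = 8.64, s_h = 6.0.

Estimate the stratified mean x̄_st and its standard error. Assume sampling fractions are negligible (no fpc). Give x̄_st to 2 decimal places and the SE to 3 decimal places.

x̄_st = Σ W_h x̄_h = (4300·31.08 + 4700·25.88 + 4800·8.64)/13800 = 21.50377
V̂(x̄_st) = Σ W_h² s_h²/n_h, with W_h = N_h/N and N = 13800:
  stratum A: (4300/13800)²·20.8²/499 = 0.0841792
  stratum B: (4700/13800)²·10.9²/599 = 0.0230072
  stratum C: (4800/13800)²·6.0²/959 = 0.00454159
V̂(x̄_st) = 0.111728
SE(x̄_st) = √0.111728 = 0.334257

x̄_st ≈ 21.50, SE ≈ 0.334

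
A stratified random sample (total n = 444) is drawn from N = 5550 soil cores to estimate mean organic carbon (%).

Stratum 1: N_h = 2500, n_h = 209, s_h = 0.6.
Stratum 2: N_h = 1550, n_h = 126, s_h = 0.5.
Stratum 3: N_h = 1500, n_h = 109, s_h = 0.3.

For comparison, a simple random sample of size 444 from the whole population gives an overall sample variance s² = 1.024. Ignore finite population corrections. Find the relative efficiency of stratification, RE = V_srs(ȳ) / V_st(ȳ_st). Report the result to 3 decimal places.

RE ≈ 4.085

V̂(ȳ_st) = Σ W_h² s_h²/n_h, with W_h = N_h/N and N = 5550:
  stratum 1: (2500/5550)²·0.6²/209 = 0.000349502
  stratum 2: (1550/5550)²·0.5²/126 = 0.000154756
  stratum 3: (1500/5550)²·0.3²/109 = 6.03132e-05
V_st = 0.000564571
V_srs = s²/n = 1.024/444 = 0.00230631
Relative efficiency = V_srs / V_st = 0.00230631/0.000564571 = 4.0851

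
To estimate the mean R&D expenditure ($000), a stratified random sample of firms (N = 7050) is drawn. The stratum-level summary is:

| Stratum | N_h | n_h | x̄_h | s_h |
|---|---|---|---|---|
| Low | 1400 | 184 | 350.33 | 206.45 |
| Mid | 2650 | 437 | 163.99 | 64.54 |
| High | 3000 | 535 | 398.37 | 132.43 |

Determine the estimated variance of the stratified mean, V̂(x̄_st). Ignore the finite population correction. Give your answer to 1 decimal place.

V̂(x̄_st) = Σ W_h² s_h²/n_h, with W_h = N_h/N and N = 7050:
  stratum Low: (1400/7050)²·206.45²/184 = 9.13461
  stratum Mid: (2650/7050)²·64.54²/437 = 1.34676
  stratum High: (3000/7050)²·132.43²/535 = 5.93585
V̂(x̄_st) = 16.4172

V̂(x̄_st) ≈ 16.4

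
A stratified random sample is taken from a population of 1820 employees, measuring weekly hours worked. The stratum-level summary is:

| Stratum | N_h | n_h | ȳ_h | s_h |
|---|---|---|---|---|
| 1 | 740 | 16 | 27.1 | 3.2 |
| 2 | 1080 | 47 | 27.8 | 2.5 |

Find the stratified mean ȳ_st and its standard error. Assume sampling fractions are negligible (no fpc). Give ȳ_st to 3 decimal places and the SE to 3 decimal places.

ȳ_st ≈ 27.515, SE ≈ 0.391

ȳ_st = Σ W_h ȳ_h = (740·27.1 + 1080·27.8)/1820 = 27.51538
V̂(ȳ_st) = Σ W_h² s_h²/n_h, with W_h = N_h/N and N = 1820:
  stratum 1: (740/1820)²·3.2²/16 = 0.105804
  stratum 2: (1080/1820)²·2.5²/47 = 0.046826
V̂(ȳ_st) = 0.15263
SE(ȳ_st) = √0.15263 = 0.390678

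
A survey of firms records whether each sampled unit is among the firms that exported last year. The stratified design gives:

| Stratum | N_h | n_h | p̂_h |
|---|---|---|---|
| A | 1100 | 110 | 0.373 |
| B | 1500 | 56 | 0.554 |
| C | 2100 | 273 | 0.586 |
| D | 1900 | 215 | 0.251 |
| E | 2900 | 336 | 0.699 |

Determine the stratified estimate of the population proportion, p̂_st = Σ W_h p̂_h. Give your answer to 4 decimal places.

N = 9500; stratum weights W_h = N_h/N.
p̂_st = Σ W_h p̂_h = (1100·0.373 + 1500·0.554 + 2100·0.586 + 1900·0.251 + 2900·0.699)/9500 = 0.52378

p̂_st ≈ 0.5238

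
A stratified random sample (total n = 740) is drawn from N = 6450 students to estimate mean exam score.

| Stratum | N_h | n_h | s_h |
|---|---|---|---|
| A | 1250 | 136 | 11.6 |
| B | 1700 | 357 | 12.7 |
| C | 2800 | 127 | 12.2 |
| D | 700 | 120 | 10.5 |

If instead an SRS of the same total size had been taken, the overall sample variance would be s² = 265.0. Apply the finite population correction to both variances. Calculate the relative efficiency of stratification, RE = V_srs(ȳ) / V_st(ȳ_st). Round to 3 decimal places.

RE ≈ 1.142

V̂(ȳ_st) = Σ W_h² (1 − n_h/N_h) s_h²/n_h, with W_h = N_h/N and N = 6450:
  stratum A: (1250/6450)²·(1 − 136/1250)·11.6²/136 = 0.0331171
  stratum B: (1700/6450)²·(1 − 357/1700)·12.7²/357 = 0.0247939
  stratum C: (2800/6450)²·(1 − 127/2800)·12.2²/127 = 0.21084
  stratum D: (700/6450)²·(1 − 120/700)·10.5²/120 = 0.00896611
V_st = 0.277717
V_srs = (1 − 740/6450)·265.0/740 = 0.317023
Relative efficiency = V_srs / V_st = 0.317023/0.277717 = 1.1415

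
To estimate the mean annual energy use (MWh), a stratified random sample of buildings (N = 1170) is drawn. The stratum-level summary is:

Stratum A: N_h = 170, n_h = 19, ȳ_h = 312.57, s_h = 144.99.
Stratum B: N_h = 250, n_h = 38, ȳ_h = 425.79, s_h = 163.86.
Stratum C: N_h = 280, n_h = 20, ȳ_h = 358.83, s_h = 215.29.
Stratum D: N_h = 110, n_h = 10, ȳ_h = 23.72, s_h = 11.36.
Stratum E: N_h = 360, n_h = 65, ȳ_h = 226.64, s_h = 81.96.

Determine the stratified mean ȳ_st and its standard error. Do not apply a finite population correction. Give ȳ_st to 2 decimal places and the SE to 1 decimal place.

ȳ_st ≈ 294.24, SE ≈ 14.1

ȳ_st = Σ W_h ȳ_h = (170·312.57 + 250·425.79 + 280·358.83 + 110·23.72 + 360·226.64)/1170 = 294.23624
V̂(ȳ_st) = Σ W_h² s_h²/n_h, with W_h = N_h/N and N = 1170:
  stratum A: (170/1170)²·144.99²/19 = 23.3587
  stratum B: (250/1170)²·163.86²/38 = 32.2605
  stratum C: (280/1170)²·215.29²/20 = 132.728
  stratum D: (110/1170)²·11.36²/10 = 0.11407
  stratum E: (360/1170)²·81.96²/65 = 9.78417
V̂(ȳ_st) = 198.245
SE(ȳ_st) = √198.245 = 14.08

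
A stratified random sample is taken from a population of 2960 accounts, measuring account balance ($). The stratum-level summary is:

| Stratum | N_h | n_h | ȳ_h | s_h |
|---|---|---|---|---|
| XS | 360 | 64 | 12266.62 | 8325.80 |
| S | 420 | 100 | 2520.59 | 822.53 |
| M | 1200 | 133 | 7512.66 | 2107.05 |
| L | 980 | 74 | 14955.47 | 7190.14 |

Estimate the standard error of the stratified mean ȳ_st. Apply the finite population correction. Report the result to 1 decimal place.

SE(ȳ_st) ≈ 298.2

V̂(ȳ_st) = Σ W_h² (1 − n_h/N_h) s_h²/n_h, with W_h = N_h/N and N = 2960:
  stratum XS: (360/2960)²·(1 − 64/360)·8325.80²/64 = 13172.9
  stratum S: (420/2960)²·(1 − 100/420)·822.53²/100 = 103.781
  stratum M: (1200/2960)²·(1 − 133/1200)·2107.05²/133 = 4878.21
  stratum L: (980/2960)²·(1 − 74/980)·7190.14²/74 = 70796.8
V̂(ȳ_st) = 88951.8
SE(ȳ_st) = √88951.8 = 298.248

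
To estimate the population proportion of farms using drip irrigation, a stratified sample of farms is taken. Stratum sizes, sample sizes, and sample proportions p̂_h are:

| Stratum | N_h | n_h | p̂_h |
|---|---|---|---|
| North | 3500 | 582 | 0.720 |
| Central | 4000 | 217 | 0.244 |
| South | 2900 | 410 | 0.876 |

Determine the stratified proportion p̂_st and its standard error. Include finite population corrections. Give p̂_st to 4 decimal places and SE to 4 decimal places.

N = 10400; stratum weights W_h = N_h/N.
p̂_st = Σ W_h p̂_h = (3500·0.720 + 4000·0.244 + 2900·0.876)/10400 = 0.58042
V̂(p̂_st) = Σ W_h² (1 − n_h/N_h) p̂_h(1−p̂_h)/(n_h−1):
  stratum North: (3500/10400)²·(1 − 582/3500)·0.720·0.280/581 = 3.27643e-05
  stratum Central: (4000/10400)²·(1 − 217/4000)·0.244·0.756/216 = 0.000119478
  stratum South: (2900/10400)²·(1 − 410/2900)·0.876·0.124/409 = 1.7731e-05
V̂(p̂_st) = 0.000169973; SE = √V̂ = 0.0130374

p̂_st ≈ 0.5804, SE ≈ 0.0130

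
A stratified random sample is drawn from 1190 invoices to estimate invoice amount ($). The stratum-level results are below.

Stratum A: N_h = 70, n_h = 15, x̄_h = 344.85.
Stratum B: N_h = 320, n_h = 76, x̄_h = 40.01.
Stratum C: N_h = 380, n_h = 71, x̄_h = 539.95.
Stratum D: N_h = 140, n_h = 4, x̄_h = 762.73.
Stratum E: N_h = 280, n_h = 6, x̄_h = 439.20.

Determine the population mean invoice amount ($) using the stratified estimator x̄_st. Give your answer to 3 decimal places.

x̄_st ≈ 396.539

N = Σ N_h = 1190. Stratum weights W_h = N_h/N.
x̄_st = (70·344.85 + 320·40.01 + 380·539.95 + 140·762.73 + 280·439.20) / 1190 = 396.53941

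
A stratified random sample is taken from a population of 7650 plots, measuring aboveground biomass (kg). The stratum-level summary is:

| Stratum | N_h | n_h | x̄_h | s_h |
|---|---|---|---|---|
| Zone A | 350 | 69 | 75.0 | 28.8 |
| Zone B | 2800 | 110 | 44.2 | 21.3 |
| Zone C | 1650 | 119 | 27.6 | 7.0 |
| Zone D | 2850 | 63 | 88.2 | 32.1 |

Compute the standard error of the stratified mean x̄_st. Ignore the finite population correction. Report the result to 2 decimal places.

SE(x̄_st) ≈ 1.69

V̂(x̄_st) = Σ W_h² s_h²/n_h, with W_h = N_h/N and N = 7650:
  stratum Zone A: (350/7650)²·28.8²/69 = 0.0251622
  stratum Zone B: (2800/7650)²·21.3²/110 = 0.552535
  stratum Zone C: (1650/7650)²·7.0²/119 = 0.0191555
  stratum Zone D: (2850/7650)²·32.1²/63 = 2.27005
V̂(x̄_st) = 2.86691
SE(x̄_st) = √2.86691 = 1.69319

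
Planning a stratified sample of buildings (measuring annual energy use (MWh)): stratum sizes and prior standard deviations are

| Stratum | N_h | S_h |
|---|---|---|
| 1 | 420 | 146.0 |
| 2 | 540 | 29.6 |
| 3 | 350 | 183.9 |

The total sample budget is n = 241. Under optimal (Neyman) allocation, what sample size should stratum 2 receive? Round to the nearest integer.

27

Neyman allocation: n_h = n · N_h S_h / Σ N_i S_i, with n = 241.
  stratum 1: N_h·S_h = 420·146.0 = 61320.00
  stratum 2: N_h·S_h = 540·29.6 = 15984.00
  stratum 3: N_h·S_h = 350·183.9 = 64365.00
Σ N_h S_h = 141669.00
n for stratum 2 = 241·15984.00/141669.00 = 27.191 → 27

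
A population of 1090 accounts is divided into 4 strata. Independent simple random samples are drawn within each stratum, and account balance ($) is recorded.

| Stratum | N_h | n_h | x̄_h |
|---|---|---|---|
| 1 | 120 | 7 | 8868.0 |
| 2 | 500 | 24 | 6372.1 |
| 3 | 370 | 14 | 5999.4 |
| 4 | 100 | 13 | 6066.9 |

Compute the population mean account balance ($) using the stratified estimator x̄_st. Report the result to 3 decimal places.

N = Σ N_h = 1090. Stratum weights W_h = N_h/N.
x̄_st = (120·8868.0 + 500·6372.1 + 370·5999.4 + 100·6066.9) / 1090 = 6492.36514

x̄_st ≈ 6492.365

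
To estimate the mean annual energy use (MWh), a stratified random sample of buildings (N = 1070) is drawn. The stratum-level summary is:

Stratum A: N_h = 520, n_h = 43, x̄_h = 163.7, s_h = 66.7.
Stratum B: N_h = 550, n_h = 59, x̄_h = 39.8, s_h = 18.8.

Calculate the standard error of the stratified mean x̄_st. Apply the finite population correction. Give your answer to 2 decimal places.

V̂(x̄_st) = Σ W_h² (1 − n_h/N_h) s_h²/n_h, with W_h = N_h/N and N = 1070:
  stratum A: (520/1070)²·(1 − 43/520)·66.7²/43 = 22.4149
  stratum B: (550/1070)²·(1 − 59/550)·18.8²/59 = 1.41299
V̂(x̄_st) = 23.8279
SE(x̄_st) = √23.8279 = 4.88139

SE(x̄_st) ≈ 4.88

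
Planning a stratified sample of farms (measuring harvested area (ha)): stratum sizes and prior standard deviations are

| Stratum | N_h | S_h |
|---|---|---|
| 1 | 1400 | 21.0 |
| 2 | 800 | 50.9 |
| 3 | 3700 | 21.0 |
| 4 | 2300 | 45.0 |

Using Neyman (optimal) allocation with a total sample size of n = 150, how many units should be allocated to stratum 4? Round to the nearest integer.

62

Neyman allocation: n_h = n · N_h S_h / Σ N_i S_i, with n = 150.
  stratum 1: N_h·S_h = 1400·21.0 = 29400.00
  stratum 2: N_h·S_h = 800·50.9 = 40720.00
  stratum 3: N_h·S_h = 3700·21.0 = 77700.00
  stratum 4: N_h·S_h = 2300·45.0 = 103500.00
Σ N_h S_h = 251320.00
n for stratum 4 = 150·103500.00/251320.00 = 61.774 → 62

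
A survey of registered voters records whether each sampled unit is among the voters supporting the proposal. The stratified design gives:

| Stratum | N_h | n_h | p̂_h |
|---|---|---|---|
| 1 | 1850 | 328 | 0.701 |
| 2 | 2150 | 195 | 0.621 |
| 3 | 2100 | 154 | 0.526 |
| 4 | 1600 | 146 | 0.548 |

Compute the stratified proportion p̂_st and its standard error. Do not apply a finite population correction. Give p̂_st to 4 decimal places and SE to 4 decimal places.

p̂_st ≈ 0.5991, SE ≈ 0.0181

N = 7700; stratum weights W_h = N_h/N.
p̂_st = Σ W_h p̂_h = (1850·0.701 + 2150·0.621 + 2100·0.526 + 1600·0.548)/7700 = 0.59914
V̂(p̂_st) = Σ W_h² p̂_h(1−p̂_h)/(n_h−1):
  stratum 1: (1850/7700)²·0.701·0.299/327 = 3.70001e-05
  stratum 2: (2150/7700)²·0.621·0.379/194 = 9.45855e-05
  stratum 3: (2100/7700)²·0.526·0.474/153 = 0.000121208
  stratum 4: (1600/7700)²·0.548·0.452/145 = 7.37581e-05
V̂(p̂_st) = 0.000326551; SE = √V̂ = 0.0180707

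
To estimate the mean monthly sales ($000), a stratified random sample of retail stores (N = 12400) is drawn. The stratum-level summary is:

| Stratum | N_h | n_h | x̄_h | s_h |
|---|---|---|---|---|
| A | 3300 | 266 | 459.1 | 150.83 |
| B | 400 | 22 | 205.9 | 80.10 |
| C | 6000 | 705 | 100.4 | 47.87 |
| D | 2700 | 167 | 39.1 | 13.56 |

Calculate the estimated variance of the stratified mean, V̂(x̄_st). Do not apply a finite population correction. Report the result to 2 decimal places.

V̂(x̄_st) = Σ W_h² s_h²/n_h, with W_h = N_h/N and N = 12400:
  stratum A: (3300/12400)²·150.83²/266 = 6.05729
  stratum B: (400/12400)²·80.10²/22 = 0.303472
  stratum C: (6000/12400)²·47.87²/705 = 0.761021
  stratum D: (2700/12400)²·13.56²/167 = 0.052202
V̂(x̄_st) = 7.17399

V̂(x̄_st) ≈ 7.17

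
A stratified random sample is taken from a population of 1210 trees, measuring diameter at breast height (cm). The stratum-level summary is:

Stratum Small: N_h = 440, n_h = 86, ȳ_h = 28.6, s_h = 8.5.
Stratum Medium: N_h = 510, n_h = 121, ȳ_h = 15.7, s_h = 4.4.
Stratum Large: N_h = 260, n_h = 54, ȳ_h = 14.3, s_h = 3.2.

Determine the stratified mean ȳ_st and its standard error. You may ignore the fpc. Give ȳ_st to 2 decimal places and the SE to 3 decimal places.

ȳ_st = Σ W_h ȳ_h = (440·28.6 + 510·15.7 + 260·14.3)/1210 = 20.09008
V̂(ȳ_st) = Σ W_h² s_h²/n_h, with W_h = N_h/N and N = 1210:
  stratum Small: (440/1210)²·8.5²/86 = 0.11109
  stratum Medium: (510/1210)²·4.4²/121 = 0.0284243
  stratum Large: (260/1210)²·3.2²/54 = 0.00875552
V̂(ȳ_st) = 0.14827
SE(ȳ_st) = √0.14827 = 0.385058

ȳ_st ≈ 20.09, SE ≈ 0.385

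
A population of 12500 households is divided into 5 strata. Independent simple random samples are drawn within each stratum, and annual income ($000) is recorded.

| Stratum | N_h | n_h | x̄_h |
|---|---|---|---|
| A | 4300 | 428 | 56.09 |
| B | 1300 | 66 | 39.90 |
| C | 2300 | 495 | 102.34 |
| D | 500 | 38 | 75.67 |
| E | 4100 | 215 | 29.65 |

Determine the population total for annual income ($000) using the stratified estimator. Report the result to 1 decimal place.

τ̂_st = Σ N_h x̄_h = 4300·56.09 + 1300·39.90 + 2300·102.34 + 500·75.67 + 4100·29.65 = 687839.0

τ̂_st ≈ 687839.0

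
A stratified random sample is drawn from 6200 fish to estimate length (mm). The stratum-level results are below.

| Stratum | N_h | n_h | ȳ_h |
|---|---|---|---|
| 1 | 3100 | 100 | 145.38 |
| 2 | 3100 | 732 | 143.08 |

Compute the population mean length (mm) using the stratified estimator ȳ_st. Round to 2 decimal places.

N = Σ N_h = 6200. Stratum weights W_h = N_h/N.
ȳ_st = (3100·145.38 + 3100·143.08) / 6200 = 144.2300

ȳ_st ≈ 144.23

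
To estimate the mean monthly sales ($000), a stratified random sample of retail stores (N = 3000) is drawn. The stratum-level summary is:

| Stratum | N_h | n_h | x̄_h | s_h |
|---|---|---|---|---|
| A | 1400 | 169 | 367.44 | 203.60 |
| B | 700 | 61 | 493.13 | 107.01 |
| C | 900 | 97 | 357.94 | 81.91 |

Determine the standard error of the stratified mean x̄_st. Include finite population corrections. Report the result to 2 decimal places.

SE(x̄_st) ≈ 7.86

V̂(x̄_st) = Σ W_h² (1 − n_h/N_h) s_h²/n_h, with W_h = N_h/N and N = 3000:
  stratum A: (1400/3000)²·(1 − 169/1400)·203.60²/169 = 46.9691
  stratum B: (700/3000)²·(1 − 61/700)·107.01²/61 = 9.32986
  stratum C: (900/3000)²·(1 − 97/900)·81.91²/97 = 5.55415
V̂(x̄_st) = 61.8531
SE(x̄_st) = √61.8531 = 7.86468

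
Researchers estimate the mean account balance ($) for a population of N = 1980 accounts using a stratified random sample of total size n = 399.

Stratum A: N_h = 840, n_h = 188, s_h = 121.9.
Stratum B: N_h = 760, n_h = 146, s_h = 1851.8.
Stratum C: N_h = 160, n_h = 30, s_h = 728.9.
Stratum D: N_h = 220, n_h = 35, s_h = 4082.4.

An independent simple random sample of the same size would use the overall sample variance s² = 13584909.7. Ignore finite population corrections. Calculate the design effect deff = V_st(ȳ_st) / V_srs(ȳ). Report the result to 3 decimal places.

V̂(ȳ_st) = Σ W_h² s_h²/n_h, with W_h = N_h/N and N = 1980:
  stratum A: (840/1980)²·121.9²/188 = 14.2258
  stratum B: (760/1980)²·1851.8²/146 = 3460.45
  stratum C: (160/1980)²·728.9²/30 = 115.644
  stratum D: (220/1980)²·4082.4²/35 = 5878.66
V_st = 9468.97
V_srs = s²/n = 13584909.7/399 = 34047.4
deff = V_st / V_srs = 9468.97/34047.4 = 0.2781

deff ≈ 0.278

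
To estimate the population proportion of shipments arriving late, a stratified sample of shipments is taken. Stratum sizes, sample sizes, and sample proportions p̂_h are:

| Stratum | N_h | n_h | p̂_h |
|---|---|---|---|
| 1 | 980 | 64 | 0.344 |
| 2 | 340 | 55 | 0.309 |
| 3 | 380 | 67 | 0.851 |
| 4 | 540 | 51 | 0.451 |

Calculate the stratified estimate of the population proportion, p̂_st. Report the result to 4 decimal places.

N = 2240; stratum weights W_h = N_h/N.
p̂_st = Σ W_h p̂_h = (980·0.344 + 340·0.309 + 380·0.851 + 540·0.451)/2240 = 0.45049

p̂_st ≈ 0.4505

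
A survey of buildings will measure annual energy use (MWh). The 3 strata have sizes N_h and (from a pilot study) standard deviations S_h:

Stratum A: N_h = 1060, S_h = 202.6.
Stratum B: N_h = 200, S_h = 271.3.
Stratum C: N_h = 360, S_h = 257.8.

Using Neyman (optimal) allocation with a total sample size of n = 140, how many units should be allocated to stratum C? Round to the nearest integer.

36

Neyman allocation: n_h = n · N_h S_h / Σ N_i S_i, with n = 140.
  stratum A: N_h·S_h = 1060·202.6 = 214756.00
  stratum B: N_h·S_h = 200·271.3 = 54260.00
  stratum C: N_h·S_h = 360·257.8 = 92808.00
Σ N_h S_h = 361824.00
n for stratum C = 140·92808.00/361824.00 = 35.910 → 36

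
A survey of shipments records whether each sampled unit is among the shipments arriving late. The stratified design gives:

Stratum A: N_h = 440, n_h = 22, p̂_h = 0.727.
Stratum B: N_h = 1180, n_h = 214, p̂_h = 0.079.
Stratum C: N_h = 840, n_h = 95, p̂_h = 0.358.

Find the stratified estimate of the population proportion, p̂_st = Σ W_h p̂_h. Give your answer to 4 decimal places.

N = 2460; stratum weights W_h = N_h/N.
p̂_st = Σ W_h p̂_h = (440·0.727 + 1180·0.079 + 840·0.358)/2460 = 0.29017

p̂_st ≈ 0.2902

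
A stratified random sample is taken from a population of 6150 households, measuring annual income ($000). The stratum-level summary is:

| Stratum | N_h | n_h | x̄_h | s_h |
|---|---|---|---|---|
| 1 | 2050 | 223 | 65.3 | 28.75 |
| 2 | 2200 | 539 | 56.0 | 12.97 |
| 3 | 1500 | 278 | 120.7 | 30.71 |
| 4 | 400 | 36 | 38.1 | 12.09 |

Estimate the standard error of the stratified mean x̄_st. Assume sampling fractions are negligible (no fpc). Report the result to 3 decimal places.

SE(x̄_st) ≈ 0.819

V̂(x̄_st) = Σ W_h² s_h²/n_h, with W_h = N_h/N and N = 6150:
  stratum 1: (2050/6150)²·28.75²/223 = 0.41184
  stratum 2: (2200/6150)²·12.97²/539 = 0.039938
  stratum 3: (1500/6150)²·30.71²/278 = 0.201812
  stratum 4: (400/6150)²·12.09²/36 = 0.0171759
V̂(x̄_st) = 0.670766
SE(x̄_st) = √0.670766 = 0.819003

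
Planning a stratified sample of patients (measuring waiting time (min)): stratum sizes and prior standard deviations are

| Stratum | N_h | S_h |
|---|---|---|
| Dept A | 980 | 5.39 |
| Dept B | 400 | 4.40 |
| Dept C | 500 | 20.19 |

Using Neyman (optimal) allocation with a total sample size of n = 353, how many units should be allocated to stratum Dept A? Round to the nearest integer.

109

Neyman allocation: n_h = n · N_h S_h / Σ N_i S_i, with n = 353.
  stratum Dept A: N_h·S_h = 980·5.39 = 5282.20
  stratum Dept B: N_h·S_h = 400·4.40 = 1760.00
  stratum Dept C: N_h·S_h = 500·20.19 = 10095.00
Σ N_h S_h = 17137.20
n for stratum Dept A = 353·5282.20/17137.20 = 108.805 → 109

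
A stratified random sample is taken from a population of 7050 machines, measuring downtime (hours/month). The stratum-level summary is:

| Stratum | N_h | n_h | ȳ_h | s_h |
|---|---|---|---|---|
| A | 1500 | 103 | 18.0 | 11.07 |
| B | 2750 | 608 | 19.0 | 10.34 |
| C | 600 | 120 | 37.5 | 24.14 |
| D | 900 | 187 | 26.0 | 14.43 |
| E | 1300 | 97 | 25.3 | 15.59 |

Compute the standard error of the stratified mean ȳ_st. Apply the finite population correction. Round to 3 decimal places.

SE(ȳ_st) ≈ 0.439

V̂(ȳ_st) = Σ W_h² (1 − n_h/N_h) s_h²/n_h, with W_h = N_h/N and N = 7050:
  stratum A: (1500/7050)²·(1 − 103/1500)·11.07²/103 = 0.0501611
  stratum B: (2750/7050)²·(1 − 608/2750)·10.34²/608 = 0.0208407
  stratum C: (600/7050)²·(1 − 120/600)·24.14²/120 = 0.0281389
  stratum D: (900/7050)²·(1 − 187/900)·14.43²/187 = 0.0143762
  stratum E: (1300/7050)²·(1 − 97/1300)·15.59²/97 = 0.0788408
V̂(ȳ_st) = 0.192358
SE(ȳ_st) = √0.192358 = 0.438586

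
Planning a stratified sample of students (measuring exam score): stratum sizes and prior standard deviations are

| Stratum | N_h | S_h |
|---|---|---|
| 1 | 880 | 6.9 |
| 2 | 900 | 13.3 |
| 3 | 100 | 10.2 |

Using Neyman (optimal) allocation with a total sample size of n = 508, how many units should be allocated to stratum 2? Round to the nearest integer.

319

Neyman allocation: n_h = n · N_h S_h / Σ N_i S_i, with n = 508.
  stratum 1: N_h·S_h = 880·6.9 = 6072.00
  stratum 2: N_h·S_h = 900·13.3 = 11970.00
  stratum 3: N_h·S_h = 100·10.2 = 1020.00
Σ N_h S_h = 19062.00
n for stratum 2 = 508·11970.00/19062.00 = 318.999 → 319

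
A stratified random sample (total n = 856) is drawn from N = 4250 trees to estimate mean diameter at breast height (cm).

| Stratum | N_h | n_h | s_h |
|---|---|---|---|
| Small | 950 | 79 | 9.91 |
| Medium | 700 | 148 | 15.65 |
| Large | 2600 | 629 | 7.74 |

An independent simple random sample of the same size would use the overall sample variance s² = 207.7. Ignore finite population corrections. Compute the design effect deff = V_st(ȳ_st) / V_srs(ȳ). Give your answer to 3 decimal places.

deff ≈ 0.588

V̂(ȳ_st) = Σ W_h² s_h²/n_h, with W_h = N_h/N and N = 4250:
  stratum Small: (950/4250)²·9.91²/79 = 0.062114
  stratum Medium: (700/4250)²·15.65²/148 = 0.0448937
  stratum Large: (2600/4250)²·7.74²/629 = 0.0356451
V_st = 0.142653
V_srs = s²/n = 207.7/856 = 0.24264
deff = V_st / V_srs = 0.142653/0.24264 = 0.5879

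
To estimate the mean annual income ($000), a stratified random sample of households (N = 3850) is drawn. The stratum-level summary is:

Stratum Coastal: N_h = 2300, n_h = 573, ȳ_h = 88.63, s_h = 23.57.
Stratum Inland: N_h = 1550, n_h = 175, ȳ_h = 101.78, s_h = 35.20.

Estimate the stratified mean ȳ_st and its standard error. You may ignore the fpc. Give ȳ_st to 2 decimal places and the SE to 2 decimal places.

ȳ_st = Σ W_h ȳ_h = (2300·88.63 + 1550·101.78)/3850 = 93.92416
V̂(ȳ_st) = Σ W_h² s_h²/n_h, with W_h = N_h/N and N = 3850:
  stratum Coastal: (2300/3850)²·23.57²/573 = 0.346018
  stratum Inland: (1550/3850)²·35.20²/175 = 1.1476
V̂(ȳ_st) = 1.49361
SE(ȳ_st) = √1.49361 = 1.22214

ȳ_st ≈ 93.92, SE ≈ 1.22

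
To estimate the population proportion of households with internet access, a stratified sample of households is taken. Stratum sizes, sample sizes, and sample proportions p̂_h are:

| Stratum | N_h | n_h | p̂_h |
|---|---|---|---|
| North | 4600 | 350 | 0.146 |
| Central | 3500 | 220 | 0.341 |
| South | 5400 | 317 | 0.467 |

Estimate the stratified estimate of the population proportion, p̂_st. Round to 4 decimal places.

p̂_st ≈ 0.3250

N = 13500; stratum weights W_h = N_h/N.
p̂_st = Σ W_h p̂_h = (4600·0.146 + 3500·0.341 + 5400·0.467)/13500 = 0.32496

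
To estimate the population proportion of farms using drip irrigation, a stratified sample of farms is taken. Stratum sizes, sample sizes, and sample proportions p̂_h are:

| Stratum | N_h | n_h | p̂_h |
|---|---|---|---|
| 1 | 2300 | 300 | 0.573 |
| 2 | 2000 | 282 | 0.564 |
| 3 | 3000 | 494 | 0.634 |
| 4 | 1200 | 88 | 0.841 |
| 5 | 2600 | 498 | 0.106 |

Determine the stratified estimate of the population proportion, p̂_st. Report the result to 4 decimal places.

p̂_st ≈ 0.5075

N = 11100; stratum weights W_h = N_h/N.
p̂_st = Σ W_h p̂_h = (2300·0.573 + 2000·0.564 + 3000·0.634 + 1200·0.841 + 2600·0.106)/11100 = 0.50745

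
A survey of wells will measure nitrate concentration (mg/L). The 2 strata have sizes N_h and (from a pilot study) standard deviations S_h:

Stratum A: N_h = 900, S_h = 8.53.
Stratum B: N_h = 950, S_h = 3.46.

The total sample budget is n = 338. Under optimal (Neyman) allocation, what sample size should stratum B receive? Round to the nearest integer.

Neyman allocation: n_h = n · N_h S_h / Σ N_i S_i, with n = 338.
  stratum A: N_h·S_h = 900·8.53 = 7677.00
  stratum B: N_h·S_h = 950·3.46 = 3287.00
Σ N_h S_h = 10964.00
n for stratum B = 338·3287.00/10964.00 = 101.332 → 101

101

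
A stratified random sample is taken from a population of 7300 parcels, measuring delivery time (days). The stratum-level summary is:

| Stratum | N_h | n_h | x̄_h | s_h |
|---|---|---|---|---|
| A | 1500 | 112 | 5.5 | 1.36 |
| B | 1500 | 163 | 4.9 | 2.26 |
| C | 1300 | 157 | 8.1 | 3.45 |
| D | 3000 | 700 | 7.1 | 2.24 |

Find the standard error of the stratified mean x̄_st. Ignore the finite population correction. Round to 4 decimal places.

SE(x̄_st) ≈ 0.0751

V̂(x̄_st) = Σ W_h² s_h²/n_h, with W_h = N_h/N and N = 7300:
  stratum A: (1500/7300)²·1.36²/112 = 0.000697263
  stratum B: (1500/7300)²·2.26²/163 = 0.00132302
  stratum C: (1300/7300)²·3.45²/157 = 0.00240425
  stratum D: (3000/7300)²·2.24²/700 = 0.00121058
V̂(x̄_st) = 0.00563511
SE(x̄_st) = √0.00563511 = 0.0750674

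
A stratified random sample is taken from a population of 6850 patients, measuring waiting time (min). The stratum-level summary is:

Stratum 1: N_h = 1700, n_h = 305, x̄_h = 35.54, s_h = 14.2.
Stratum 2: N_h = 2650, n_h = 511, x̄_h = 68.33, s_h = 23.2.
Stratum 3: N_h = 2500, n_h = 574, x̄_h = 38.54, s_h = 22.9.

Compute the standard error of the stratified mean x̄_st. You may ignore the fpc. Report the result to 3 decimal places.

SE(x̄_st) ≈ 0.566

V̂(x̄_st) = Σ W_h² s_h²/n_h, with W_h = N_h/N and N = 6850:
  stratum 1: (1700/6850)²·14.2²/305 = 0.0407187
  stratum 2: (2650/6850)²·23.2²/511 = 0.15764
  stratum 3: (2500/6850)²·22.9²/574 = 0.121691
V̂(x̄_st) = 0.320049
SE(x̄_st) = √0.320049 = 0.565729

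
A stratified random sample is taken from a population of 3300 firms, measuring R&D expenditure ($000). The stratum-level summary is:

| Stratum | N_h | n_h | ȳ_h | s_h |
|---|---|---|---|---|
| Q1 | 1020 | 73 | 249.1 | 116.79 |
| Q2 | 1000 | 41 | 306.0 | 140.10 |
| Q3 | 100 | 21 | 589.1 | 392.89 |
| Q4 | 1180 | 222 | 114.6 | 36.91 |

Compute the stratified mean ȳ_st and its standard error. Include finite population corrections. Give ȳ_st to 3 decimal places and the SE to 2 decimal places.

ȳ_st = Σ W_h ȳ_h = (1020·249.1 + 1000·306.0 + 100·589.1 + 1180·114.6)/3300 = 228.55152
V̂(ȳ_st) = Σ W_h² (1 − n_h/N_h) s_h²/n_h, with W_h = N_h/N and N = 3300:
  stratum Q1: (1020/3300)²·(1 − 73/1020)·116.79²/73 = 16.5734
  stratum Q2: (1000/3300)²·(1 − 41/1000)·140.10²/41 = 42.1583
  stratum Q3: (100/3300)²·(1 − 21/100)·392.89²/21 = 5.33239
  stratum Q4: (1180/3300)²·(1 − 222/1180)·36.91²/222 = 0.637022
V̂(ȳ_st) = 64.7011
SE(ȳ_st) = √64.7011 = 8.0437

ȳ_st ≈ 228.552, SE ≈ 8.04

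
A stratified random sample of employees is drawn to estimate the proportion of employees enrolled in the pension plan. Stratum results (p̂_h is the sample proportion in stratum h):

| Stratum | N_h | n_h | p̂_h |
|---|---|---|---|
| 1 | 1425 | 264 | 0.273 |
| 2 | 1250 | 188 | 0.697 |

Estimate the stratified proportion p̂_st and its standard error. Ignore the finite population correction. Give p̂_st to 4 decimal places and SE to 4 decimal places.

N = 2675; stratum weights W_h = N_h/N.
p̂_st = Σ W_h p̂_h = (1425·0.273 + 1250·0.697)/2675 = 0.47113
V̂(p̂_st) = Σ W_h² p̂_h(1−p̂_h)/(n_h−1):
  stratum 1: (1425/2675)²·0.273·0.727/263 = 0.000214153
  stratum 2: (1250/2675)²·0.697·0.303/187 = 0.000246607
V̂(p̂_st) = 0.00046076; SE = √V̂ = 0.0214653

p̂_st ≈ 0.4711, SE ≈ 0.0215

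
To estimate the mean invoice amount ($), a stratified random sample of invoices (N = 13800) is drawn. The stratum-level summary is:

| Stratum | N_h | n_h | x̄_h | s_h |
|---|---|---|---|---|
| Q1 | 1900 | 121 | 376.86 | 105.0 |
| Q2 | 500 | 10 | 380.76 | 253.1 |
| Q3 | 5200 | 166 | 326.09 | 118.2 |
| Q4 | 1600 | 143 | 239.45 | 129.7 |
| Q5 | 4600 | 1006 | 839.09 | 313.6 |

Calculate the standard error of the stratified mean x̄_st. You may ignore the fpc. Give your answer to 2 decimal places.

V̂(x̄_st) = Σ W_h² s_h²/n_h, with W_h = N_h/N and N = 13800:
  stratum Q1: (1900/13800)²·105.0²/121 = 1.7272
  stratum Q2: (500/13800)²·253.1²/10 = 8.40942
  stratum Q3: (5200/13800)²·118.2²/166 = 11.9502
  stratum Q4: (1600/13800)²·129.7²/143 = 1.58134
  stratum Q5: (4600/13800)²·313.6²/1006 = 10.862
V̂(x̄_st) = 34.5302
SE(x̄_st) = √34.5302 = 5.87624

SE(x̄_st) ≈ 5.88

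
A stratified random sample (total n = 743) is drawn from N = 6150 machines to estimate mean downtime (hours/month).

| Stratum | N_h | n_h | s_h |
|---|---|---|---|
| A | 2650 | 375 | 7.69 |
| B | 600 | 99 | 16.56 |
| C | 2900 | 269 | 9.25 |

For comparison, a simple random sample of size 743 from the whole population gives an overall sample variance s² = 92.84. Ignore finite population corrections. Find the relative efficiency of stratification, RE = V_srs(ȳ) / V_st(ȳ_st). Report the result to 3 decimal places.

V̂(ȳ_st) = Σ W_h² s_h²/n_h, with W_h = N_h/N and N = 6150:
  stratum A: (2650/6150)²·7.69²/375 = 0.0292795
  stratum B: (600/6150)²·16.56²/99 = 0.0263656
  stratum C: (2900/6150)²·9.25²/269 = 0.0707257
V_st = 0.126371
V_srs = s²/n = 92.84/743 = 0.124953
Relative efficiency = V_srs / V_st = 0.124953/0.126371 = 0.9888

RE ≈ 0.989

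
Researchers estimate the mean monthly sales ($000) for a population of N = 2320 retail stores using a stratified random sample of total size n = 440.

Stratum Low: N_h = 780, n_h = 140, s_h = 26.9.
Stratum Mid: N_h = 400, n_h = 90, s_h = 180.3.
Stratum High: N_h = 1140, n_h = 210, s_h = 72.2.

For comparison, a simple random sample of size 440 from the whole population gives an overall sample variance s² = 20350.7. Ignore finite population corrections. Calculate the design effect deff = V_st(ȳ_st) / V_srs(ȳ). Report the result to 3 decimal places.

V̂(ȳ_st) = Σ W_h² s_h²/n_h, with W_h = N_h/N and N = 2320:
  stratum Low: (780/2320)²·26.9²/140 = 0.584238
  stratum Mid: (400/2320)²·180.3²/90 = 10.7372
  stratum High: (1140/2320)²·72.2²/210 = 5.99361
V_st = 17.3151
V_srs = s²/n = 20350.7/440 = 46.2516
deff = V_st / V_srs = 17.3151/46.2516 = 0.3744

deff ≈ 0.374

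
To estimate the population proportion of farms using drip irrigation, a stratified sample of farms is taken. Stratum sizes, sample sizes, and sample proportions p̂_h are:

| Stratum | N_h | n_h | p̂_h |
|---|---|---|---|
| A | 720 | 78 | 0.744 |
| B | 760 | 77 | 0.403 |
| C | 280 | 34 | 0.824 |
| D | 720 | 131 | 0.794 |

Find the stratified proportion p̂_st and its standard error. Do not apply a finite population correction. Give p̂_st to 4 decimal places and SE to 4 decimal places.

p̂_st ≈ 0.6630, SE ≈ 0.0258

N = 2480; stratum weights W_h = N_h/N.
p̂_st = Σ W_h p̂_h = (720·0.744 + 760·0.403 + 280·0.824 + 720·0.794)/2480 = 0.66305
V̂(p̂_st) = Σ W_h² p̂_h(1−p̂_h)/(n_h−1):
  stratum A: (720/2480)²·0.744·0.256/77 = 0.000208489
  stratum B: (760/2480)²·0.403·0.597/76 = 0.000297296
  stratum C: (280/2480)²·0.824·0.176/33 = 5.60194e-05
  stratum D: (720/2480)²·0.794·0.206/130 = 0.000106049
V̂(p̂_st) = 0.000667854; SE = √V̂ = 0.0258429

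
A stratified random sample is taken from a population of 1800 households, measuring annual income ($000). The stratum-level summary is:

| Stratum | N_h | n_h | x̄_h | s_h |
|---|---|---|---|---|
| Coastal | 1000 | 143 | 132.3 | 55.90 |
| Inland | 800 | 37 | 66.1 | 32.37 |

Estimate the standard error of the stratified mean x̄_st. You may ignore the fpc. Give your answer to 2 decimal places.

SE(x̄_st) ≈ 3.51

V̂(x̄_st) = Σ W_h² s_h²/n_h, with W_h = N_h/N and N = 1800:
  stratum Coastal: (1000/1800)²·55.90²/143 = 6.74439
  stratum Inland: (800/1800)²·32.37²/37 = 5.59395
V̂(x̄_st) = 12.3383
SE(x̄_st) = √12.3383 = 3.5126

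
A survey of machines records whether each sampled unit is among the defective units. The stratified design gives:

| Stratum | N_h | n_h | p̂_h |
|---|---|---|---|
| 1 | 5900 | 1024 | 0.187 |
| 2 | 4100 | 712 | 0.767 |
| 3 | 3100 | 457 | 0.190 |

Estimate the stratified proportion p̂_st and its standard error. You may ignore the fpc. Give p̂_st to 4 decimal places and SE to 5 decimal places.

p̂_st ≈ 0.3692, SE ≈ 0.00858

N = 13100; stratum weights W_h = N_h/N.
p̂_st = Σ W_h p̂_h = (5900·0.187 + 4100·0.767 + 3100·0.190)/13100 = 0.36924
V̂(p̂_st) = Σ W_h² p̂_h(1−p̂_h)/(n_h−1):
  stratum 1: (5900/13100)²·0.187·0.813/1023 = 3.01452e-05
  stratum 2: (4100/13100)²·0.767·0.233/711 = 2.46211e-05
  stratum 3: (3100/13100)²·0.190·0.810/456 = 1.88997e-05
V̂(p̂_st) = 7.36659e-05; SE = √V̂ = 0.00858289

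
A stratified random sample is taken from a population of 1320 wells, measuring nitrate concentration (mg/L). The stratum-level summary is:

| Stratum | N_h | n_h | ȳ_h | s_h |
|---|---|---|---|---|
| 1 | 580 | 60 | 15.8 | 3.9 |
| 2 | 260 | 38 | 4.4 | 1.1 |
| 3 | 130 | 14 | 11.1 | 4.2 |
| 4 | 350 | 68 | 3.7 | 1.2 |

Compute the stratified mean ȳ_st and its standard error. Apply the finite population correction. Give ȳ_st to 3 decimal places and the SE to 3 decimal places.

ȳ_st ≈ 9.883, SE ≈ 0.239

ȳ_st = Σ W_h ȳ_h = (580·15.8 + 260·4.4 + 130·11.1 + 350·3.7)/1320 = 9.88333
V̂(ȳ_st) = Σ W_h² (1 − n_h/N_h) s_h²/n_h, with W_h = N_h/N and N = 1320:
  stratum 1: (580/1320)²·(1 − 60/580)·3.9²/60 = 0.0438795
  stratum 2: (260/1320)²·(1 − 38/260)·1.1²/38 = 0.00105482
  stratum 3: (130/1320)²·(1 − 14/130)·4.2²/14 = 0.010905
  stratum 4: (350/1320)²·(1 − 68/350)·1.2²/68 = 0.00119956
V̂(ȳ_st) = 0.0570388
SE(ȳ_st) = √0.0570388 = 0.238828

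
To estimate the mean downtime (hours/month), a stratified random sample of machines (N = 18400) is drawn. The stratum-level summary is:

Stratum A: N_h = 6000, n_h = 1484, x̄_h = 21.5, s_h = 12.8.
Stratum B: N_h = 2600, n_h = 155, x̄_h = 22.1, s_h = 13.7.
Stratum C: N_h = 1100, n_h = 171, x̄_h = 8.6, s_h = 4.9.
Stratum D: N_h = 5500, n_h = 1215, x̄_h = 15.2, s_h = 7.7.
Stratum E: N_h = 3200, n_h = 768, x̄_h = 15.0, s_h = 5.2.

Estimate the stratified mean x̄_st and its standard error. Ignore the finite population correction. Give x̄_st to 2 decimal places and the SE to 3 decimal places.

x̄_st = Σ W_h x̄_h = (6000·21.5 + 2600·22.1 + 1100·8.6 + 5500·15.2 + 3200·15.0)/18400 = 17.80000
V̂(x̄_st) = Σ W_h² s_h²/n_h, with W_h = N_h/N and N = 18400:
  stratum A: (6000/18400)²·12.8²/1484 = 0.0117396
  stratum B: (2600/18400)²·13.7²/155 = 0.024178
  stratum C: (1100/18400)²·4.9²/171 = 0.000501817
  stratum D: (5500/18400)²·7.7²/1215 = 0.00436008
  stratum E: (3200/18400)²·5.2²/768 = 0.0010649
V̂(x̄_st) = 0.0418444
SE(x̄_st) = √0.0418444 = 0.204559

x̄_st ≈ 17.80, SE ≈ 0.205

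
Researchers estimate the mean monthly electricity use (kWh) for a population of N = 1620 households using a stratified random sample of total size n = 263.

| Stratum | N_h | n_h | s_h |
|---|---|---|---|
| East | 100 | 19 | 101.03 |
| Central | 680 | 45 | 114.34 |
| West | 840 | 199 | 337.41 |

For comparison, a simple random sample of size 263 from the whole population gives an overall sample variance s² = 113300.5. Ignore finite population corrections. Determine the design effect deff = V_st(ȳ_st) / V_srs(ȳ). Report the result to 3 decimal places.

deff ≈ 0.481

V̂(ȳ_st) = Σ W_h² s_h²/n_h, with W_h = N_h/N and N = 1620:
  stratum East: (100/1620)²·101.03²/19 = 2.047
  stratum Central: (680/1620)²·114.34²/45 = 51.1884
  stratum West: (840/1620)²·337.41²/199 = 153.812
V_st = 207.048
V_srs = s²/n = 113300.5/263 = 430.8
deff = V_st / V_srs = 207.048/430.8 = 0.4806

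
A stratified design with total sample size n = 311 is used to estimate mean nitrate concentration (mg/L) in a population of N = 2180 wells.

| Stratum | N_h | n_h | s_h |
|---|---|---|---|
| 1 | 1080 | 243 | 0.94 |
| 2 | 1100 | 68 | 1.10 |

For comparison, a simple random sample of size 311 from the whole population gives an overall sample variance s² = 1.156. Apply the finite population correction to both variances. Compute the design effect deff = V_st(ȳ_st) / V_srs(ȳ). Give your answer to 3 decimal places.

deff ≈ 1.551

V̂(ȳ_st) = Σ W_h² (1 − n_h/N_h) s_h²/n_h, with W_h = N_h/N and N = 2180:
  stratum 1: (1080/2180)²·(1 − 243/1080)·0.94²/243 = 0.000691649
  stratum 2: (1100/2180)²·(1 − 68/1100)·1.10²/68 = 0.00425046
V_st = 0.00494211
V_srs = (1 − 311/2180)·1.156/311 = 0.00318677
deff = V_st / V_srs = 0.00494211/0.00318677 = 1.5508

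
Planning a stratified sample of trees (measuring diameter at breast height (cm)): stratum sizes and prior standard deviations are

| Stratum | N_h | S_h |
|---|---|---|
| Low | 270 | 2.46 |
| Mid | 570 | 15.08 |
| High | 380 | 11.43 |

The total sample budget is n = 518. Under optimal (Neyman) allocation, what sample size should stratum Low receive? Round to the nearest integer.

Neyman allocation: n_h = n · N_h S_h / Σ N_i S_i, with n = 518.
  stratum Low: N_h·S_h = 270·2.46 = 664.20
  stratum Mid: N_h·S_h = 570·15.08 = 8595.60
  stratum High: N_h·S_h = 380·11.43 = 4343.40
Σ N_h S_h = 13603.20
n for stratum Low = 518·664.20/13603.20 = 25.292 → 25

25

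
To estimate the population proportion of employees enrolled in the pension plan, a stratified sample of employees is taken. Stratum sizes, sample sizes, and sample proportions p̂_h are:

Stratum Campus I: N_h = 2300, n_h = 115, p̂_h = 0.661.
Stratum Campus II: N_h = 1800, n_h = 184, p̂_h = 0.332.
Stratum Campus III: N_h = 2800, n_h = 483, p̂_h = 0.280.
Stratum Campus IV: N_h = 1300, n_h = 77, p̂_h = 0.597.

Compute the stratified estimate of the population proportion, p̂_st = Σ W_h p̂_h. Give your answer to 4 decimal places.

N = 8200; stratum weights W_h = N_h/N.
p̂_st = Σ W_h p̂_h = (2300·0.661 + 1800·0.332 + 2800·0.280 + 1300·0.597)/8200 = 0.44854

p̂_st ≈ 0.4485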